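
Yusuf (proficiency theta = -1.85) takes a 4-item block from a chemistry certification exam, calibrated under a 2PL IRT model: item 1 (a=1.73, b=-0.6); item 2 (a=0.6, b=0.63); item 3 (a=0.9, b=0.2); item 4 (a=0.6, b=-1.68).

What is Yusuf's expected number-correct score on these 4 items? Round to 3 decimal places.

P(theta) = 1 / (1 + exp(−a(theta − b)))
P_1 = 1/(1+e^{2.1625}) = 0.1032
P_2 = 1/(1+e^{1.4880}) = 0.1842
P_3 = 1/(1+e^{1.8450}) = 0.1365
P_4 = 1/(1+e^{0.1020}) = 0.4745
E[score] = 0.1032 + 0.1842 + 0.1365 + 0.4745 = 0.8984

0.898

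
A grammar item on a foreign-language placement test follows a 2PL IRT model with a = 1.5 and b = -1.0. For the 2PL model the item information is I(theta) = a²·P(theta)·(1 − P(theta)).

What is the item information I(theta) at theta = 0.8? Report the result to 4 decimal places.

0.1328

P = 1/(1+e^{-2.7000}) = 0.9370
P(1−P) = 0.9370 × 0.0630 = 0.0590
I = a² × P(1−P) = 1.5² × 0.0590 = 0.13277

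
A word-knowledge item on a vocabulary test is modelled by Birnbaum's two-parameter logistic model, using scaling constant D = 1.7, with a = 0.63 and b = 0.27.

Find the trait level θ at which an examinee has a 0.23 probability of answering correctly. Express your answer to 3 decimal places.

P(θ) = 1 / (1 + exp(−D·a(θ − b)))
logit = ln(0.2300/0.7700) = -1.2083
θ = b + logit/(1.7·a) = 0.27 + (-1.2083)/1.0710 = -0.8582

-0.858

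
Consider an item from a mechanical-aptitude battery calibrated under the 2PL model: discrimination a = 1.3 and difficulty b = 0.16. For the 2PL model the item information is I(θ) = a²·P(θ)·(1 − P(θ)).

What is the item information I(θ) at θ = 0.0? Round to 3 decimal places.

0.418

P = 1/(1+e^{0.2080}) = 0.4482
P(1−P) = 0.4482 × 0.5518 = 0.2473
I = a² × P(1−P) = 1.3² × 0.2473 = 0.41796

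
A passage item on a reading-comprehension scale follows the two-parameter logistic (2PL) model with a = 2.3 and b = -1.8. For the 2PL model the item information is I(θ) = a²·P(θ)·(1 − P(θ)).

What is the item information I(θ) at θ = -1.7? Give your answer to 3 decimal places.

1.305

P = 1/(1+e^{-0.2300}) = 0.5572
P(1−P) = 0.5572 × 0.4428 = 0.2467
I = a² × P(1−P) = 2.3² × 0.2467 = 1.30516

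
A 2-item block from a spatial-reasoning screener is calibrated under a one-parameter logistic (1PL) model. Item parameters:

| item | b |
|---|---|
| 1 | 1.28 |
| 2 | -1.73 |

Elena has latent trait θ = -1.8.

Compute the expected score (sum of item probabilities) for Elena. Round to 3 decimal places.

P(θ) = 1 / (1 + exp(−(θ − b)))
P_1 = 1/(1+e^{3.0800}) = 0.0439
P_2 = 1/(1+e^{0.0700}) = 0.4825
E[score] = 0.0439 + 0.4825 = 0.5264

0.526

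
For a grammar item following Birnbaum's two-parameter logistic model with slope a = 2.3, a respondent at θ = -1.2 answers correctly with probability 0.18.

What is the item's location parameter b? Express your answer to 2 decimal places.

P(θ) = 1 / (1 + exp(−a(θ − b)))
logit(0.18) = ln(0.18/0.82) = -1.5163
b = θ − logit/(a) = -1.2 − (-1.5163)/2.3000 = -0.5407

-0.54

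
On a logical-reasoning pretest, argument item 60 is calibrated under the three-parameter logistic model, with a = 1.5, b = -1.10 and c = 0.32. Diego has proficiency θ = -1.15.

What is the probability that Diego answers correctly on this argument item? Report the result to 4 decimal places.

0.6473

P(θ) = c + (1 − c) · 1 / (1 + exp(−a(θ − b)))
Exponent: 1.5 × (-1.15 − (-1.10)) = -0.0750
1/(1 + e^{0.0750}) = 0.4813
P = 0.32 + 0.68 × 0.4813 = 0.6473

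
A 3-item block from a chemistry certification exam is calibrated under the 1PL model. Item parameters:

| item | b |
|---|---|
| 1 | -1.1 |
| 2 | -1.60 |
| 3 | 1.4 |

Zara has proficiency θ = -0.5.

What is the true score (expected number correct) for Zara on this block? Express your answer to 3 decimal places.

1.526

P(θ) = 1 / (1 + exp(−(θ − b)))
P_1 = 1/(1+e^{-0.6000}) = 0.6457
P_2 = 1/(1+e^{-1.1000}) = 0.7503
P_3 = 1/(1+e^{1.9000}) = 0.1301
E[score] = 0.6457 + 0.7503 + 0.1301 = 1.5260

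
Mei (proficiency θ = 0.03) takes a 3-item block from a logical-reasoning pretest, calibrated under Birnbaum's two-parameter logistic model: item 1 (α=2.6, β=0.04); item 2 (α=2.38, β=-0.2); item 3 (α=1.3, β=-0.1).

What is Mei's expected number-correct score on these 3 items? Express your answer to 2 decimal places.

1.67

P(θ) = 1 / (1 + exp(−α(θ − β)))
P_1 = 1/(1+e^{0.0260}) = 0.4935
P_2 = 1/(1+e^{-0.5474}) = 0.6335
P_3 = 1/(1+e^{-0.1690}) = 0.5421
E[score] = 0.4935 + 0.6335 + 0.5421 = 1.6692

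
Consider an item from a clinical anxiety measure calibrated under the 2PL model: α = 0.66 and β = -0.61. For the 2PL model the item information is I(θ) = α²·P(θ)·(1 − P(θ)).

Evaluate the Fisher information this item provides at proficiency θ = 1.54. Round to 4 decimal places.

0.0683

P = 1/(1+e^{-1.4190}) = 0.8052
P(1−P) = 0.8052 × 0.1948 = 0.1569
I = α² × P(1−P) = 0.66² × 0.1569 = 0.06833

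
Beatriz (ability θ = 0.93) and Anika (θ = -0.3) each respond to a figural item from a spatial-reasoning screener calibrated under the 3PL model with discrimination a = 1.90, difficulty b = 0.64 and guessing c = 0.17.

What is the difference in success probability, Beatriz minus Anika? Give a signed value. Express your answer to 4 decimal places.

0.4074

P(θ) = c + (1 − c) · 1 / (1 + exp(−a(θ − b)))
P(Beatriz) = 0.6965  [exponent 0.5510]
P(Anika) = 0.2892  [exponent -1.7860]
Difference = 0.6965 − 0.2892 = 0.4074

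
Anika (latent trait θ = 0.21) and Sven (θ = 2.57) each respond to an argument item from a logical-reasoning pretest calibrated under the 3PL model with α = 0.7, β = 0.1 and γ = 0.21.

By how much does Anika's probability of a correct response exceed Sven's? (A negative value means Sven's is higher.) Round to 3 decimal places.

P(θ) = γ + (1 − γ) · 1 / (1 + exp(−α(θ − β)))
P(Anika) = 0.6202  [exponent 0.0770]
P(Sven) = 0.8809  [exponent 1.7290]
Difference = 0.6202 − 0.8809 = -0.2607

-0.261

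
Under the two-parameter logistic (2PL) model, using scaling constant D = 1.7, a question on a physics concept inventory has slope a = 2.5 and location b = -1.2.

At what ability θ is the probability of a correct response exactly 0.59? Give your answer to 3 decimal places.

-1.114

P(θ) = 1 / (1 + exp(−D·a(θ − b)))
logit = ln(0.5900/0.4100) = 0.3640
θ = b + logit/(1.7·a) = -1.2 + 0.3640/4.2500 = -1.1144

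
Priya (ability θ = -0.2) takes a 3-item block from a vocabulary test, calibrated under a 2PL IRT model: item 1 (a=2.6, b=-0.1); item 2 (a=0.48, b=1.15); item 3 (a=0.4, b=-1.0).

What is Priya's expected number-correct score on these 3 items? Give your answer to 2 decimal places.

1.36

P(θ) = 1 / (1 + exp(−a(θ − b)))
P_1 = 1/(1+e^{0.2600}) = 0.4354
P_2 = 1/(1+e^{0.6480}) = 0.3434
P_3 = 1/(1+e^{-0.3200}) = 0.5793
E[score] = 0.4354 + 0.3434 + 0.5793 = 1.3581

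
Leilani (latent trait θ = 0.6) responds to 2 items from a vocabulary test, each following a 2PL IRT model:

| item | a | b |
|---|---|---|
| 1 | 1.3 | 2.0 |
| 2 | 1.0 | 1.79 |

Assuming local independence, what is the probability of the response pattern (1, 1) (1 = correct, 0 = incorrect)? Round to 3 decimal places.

P(θ) = 1 / (1 + exp(−a(θ − b)))
P_1 = 1/(1+e^{1.8200}) = 0.1394
P_2 = 1/(1+e^{1.1900}) = 0.2333
L = P_1 × P_2 = 0.1394 × 0.2333 = 0.03252

0.033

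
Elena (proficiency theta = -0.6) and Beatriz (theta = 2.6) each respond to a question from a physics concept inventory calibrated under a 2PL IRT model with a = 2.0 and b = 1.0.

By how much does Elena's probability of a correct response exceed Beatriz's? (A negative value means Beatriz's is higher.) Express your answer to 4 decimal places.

P(theta) = 1 / (1 + exp(−a(theta − b)))
P(Elena) = 0.0392  [exponent -3.2000]
P(Beatriz) = 0.9608  [exponent 3.2000]
Difference = 0.0392 − 0.9608 = -0.9217

-0.9217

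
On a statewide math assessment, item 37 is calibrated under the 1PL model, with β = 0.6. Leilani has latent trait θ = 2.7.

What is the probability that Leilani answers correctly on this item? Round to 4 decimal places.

P(θ) = 1 / (1 + exp(−(θ − β)))
Exponent: (2.7 − 0.6) = 2.1000
1/(1 + e^{-2.1000}) = 0.8909
P = 0.8909

0.8909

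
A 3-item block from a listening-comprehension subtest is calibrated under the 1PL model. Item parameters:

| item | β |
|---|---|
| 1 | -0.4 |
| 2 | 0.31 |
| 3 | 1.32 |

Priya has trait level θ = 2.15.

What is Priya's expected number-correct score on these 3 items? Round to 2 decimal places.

P(θ) = 1 / (1 + exp(−(θ − β)))
P_1 = 1/(1+e^{-2.5500}) = 0.9276
P_2 = 1/(1+e^{-1.8400}) = 0.8629
P_3 = 1/(1+e^{-0.8300}) = 0.6964
E[score] = 0.9276 + 0.8629 + 0.6964 = 2.4869

2.49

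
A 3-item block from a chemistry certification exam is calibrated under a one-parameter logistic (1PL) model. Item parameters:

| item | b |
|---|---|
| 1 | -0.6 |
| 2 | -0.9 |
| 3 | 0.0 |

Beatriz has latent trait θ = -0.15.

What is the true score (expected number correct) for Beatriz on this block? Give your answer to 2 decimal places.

1.75

P(θ) = 1 / (1 + exp(−(θ − b)))
P_1 = 1/(1+e^{-0.4500}) = 0.6106
P_2 = 1/(1+e^{-0.7500}) = 0.6792
P_3 = 1/(1+e^{0.1500}) = 0.4626
E[score] = 0.6106 + 0.6792 + 0.4626 = 1.7524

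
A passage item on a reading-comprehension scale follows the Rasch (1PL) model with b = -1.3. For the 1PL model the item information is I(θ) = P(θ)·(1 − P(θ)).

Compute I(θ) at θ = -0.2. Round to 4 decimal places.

P = 1/(1+e^{-1.1000}) = 0.7503
P(1−P) = 0.7503 × 0.2497 = 0.1874
I = P(1−P) = 0.18737

0.1874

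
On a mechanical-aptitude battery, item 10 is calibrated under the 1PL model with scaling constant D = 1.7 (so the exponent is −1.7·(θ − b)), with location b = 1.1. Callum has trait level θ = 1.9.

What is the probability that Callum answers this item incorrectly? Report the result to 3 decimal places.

P(θ) = 1 / (1 + exp(−D·(θ − b)))
Exponent: 1.7 × (1.9 − 1.1) = 1.3600
1/(1 + e^{-1.3600}) = 0.7958
P = 0.7958
P(incorrect) = 1 − 0.7958 = 0.2042

0.204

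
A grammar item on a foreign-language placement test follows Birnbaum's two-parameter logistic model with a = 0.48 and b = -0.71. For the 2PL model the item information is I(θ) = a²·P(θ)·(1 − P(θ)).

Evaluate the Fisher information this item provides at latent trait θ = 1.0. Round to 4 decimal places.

0.0489

P = 1/(1+e^{-0.8208}) = 0.6944
P(1−P) = 0.6944 × 0.3056 = 0.2122
I = a² × P(1−P) = 0.48² × 0.2122 = 0.04889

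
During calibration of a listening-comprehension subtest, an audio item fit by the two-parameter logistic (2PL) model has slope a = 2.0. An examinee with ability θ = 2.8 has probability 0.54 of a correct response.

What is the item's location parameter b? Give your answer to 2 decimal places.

P(θ) = 1 / (1 + exp(−a(θ − b)))
logit(0.54) = ln(0.54/0.46) = 0.1603
b = θ − logit/(a) = 2.8 − 0.1603/2.0000 = 2.7198

2.72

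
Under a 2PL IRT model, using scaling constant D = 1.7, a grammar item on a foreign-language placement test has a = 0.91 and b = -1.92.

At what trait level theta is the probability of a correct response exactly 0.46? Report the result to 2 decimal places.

P(theta) = 1 / (1 + exp(−D·a(theta − b)))
logit = ln(0.4600/0.5400) = -0.1603
theta = b + logit/(1.7·a) = -1.92 + (-0.1603)/1.5470 = -2.0236

-2.02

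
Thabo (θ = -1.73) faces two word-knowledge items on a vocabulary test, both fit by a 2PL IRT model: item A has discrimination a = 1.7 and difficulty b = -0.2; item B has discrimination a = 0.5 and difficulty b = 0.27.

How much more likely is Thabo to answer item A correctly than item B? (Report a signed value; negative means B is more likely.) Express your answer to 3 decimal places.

-0.200

P(θ) = 1 / (1 + exp(−a(θ − b)))
P_A = 0.0691
P_B = 0.2689
P_A − P_B = -0.1999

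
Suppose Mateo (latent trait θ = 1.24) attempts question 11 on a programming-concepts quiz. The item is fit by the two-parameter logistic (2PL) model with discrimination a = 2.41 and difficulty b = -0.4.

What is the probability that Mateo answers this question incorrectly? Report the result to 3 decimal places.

P(θ) = 1 / (1 + exp(−a(θ − b)))
Exponent: 2.41 × (1.24 − (-0.4)) = 3.9524
1/(1 + e^{-3.9524}) = 0.9812
P(incorrect) = 1 − 0.9812 = 0.0188

0.019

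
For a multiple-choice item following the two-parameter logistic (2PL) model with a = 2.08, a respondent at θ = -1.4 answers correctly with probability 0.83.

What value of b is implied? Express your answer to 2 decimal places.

-2.16

P(θ) = 1 / (1 + exp(−a(θ − b)))
logit(0.83) = ln(0.83/0.17) = 1.5856
b = θ − logit/(a) = -1.4 − 1.5856/2.0800 = -2.1623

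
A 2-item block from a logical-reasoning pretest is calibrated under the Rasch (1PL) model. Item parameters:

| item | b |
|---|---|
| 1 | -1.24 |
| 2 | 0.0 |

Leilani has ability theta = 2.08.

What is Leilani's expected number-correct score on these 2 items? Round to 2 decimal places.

1.85

P(theta) = 1 / (1 + exp(−(theta − b)))
P_1 = 1/(1+e^{-3.3200}) = 0.9651
P_2 = 1/(1+e^{-2.0800}) = 0.8889
E[score] = 0.9651 + 0.8889 = 1.8541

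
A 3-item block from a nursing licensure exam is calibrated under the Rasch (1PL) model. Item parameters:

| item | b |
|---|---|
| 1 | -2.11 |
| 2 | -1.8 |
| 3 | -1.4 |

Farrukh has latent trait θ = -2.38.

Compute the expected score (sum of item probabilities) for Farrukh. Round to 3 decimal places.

P(θ) = 1 / (1 + exp(−(θ − b)))
P_1 = 1/(1+e^{0.2700}) = 0.4329
P_2 = 1/(1+e^{0.5800}) = 0.3589
P_3 = 1/(1+e^{0.9800}) = 0.2729
E[score] = 0.4329 + 0.3589 + 0.2729 = 1.0647

1.065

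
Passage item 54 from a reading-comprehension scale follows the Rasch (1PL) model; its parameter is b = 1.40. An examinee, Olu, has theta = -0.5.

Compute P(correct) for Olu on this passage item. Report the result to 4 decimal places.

P(theta) = 1 / (1 + exp(−(theta − b)))
Exponent: (-0.5 − 1.40) = -1.9000
1/(1 + e^{1.9000}) = 0.1301
P = 0.1301

0.1301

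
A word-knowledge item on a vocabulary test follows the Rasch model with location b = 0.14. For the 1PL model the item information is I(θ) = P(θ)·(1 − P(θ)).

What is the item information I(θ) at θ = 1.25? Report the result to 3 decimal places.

0.186

P = 1/(1+e^{-1.1100}) = 0.7521
P(1−P) = 0.7521 × 0.2479 = 0.1864
I = P(1−P) = 0.18643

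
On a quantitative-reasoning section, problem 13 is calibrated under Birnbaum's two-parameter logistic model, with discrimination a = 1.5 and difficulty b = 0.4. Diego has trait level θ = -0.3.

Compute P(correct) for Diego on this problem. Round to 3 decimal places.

P(θ) = 1 / (1 + exp(−a(θ − b)))
Exponent: 1.5 × (-0.3 − 0.4) = -1.0500
1/(1 + e^{1.0500}) = 0.2592

0.259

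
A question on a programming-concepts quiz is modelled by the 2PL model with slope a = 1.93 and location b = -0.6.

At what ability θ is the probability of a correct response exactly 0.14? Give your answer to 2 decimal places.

P(θ) = 1 / (1 + exp(−a(θ − b)))
logit = ln(0.1400/0.8600) = -1.8153
θ = b + logit/(a) = -0.6 + (-1.8153)/1.9300 = -1.5406

-1.54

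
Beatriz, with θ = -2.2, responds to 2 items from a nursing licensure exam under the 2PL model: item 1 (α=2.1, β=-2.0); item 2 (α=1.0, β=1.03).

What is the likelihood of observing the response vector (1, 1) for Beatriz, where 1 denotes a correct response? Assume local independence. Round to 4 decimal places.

0.0151

P(θ) = 1 / (1 + exp(−α(θ − β)))
P_1 = 1/(1+e^{0.4200}) = 0.3965
P_2 = 1/(1+e^{3.2300}) = 0.0381
L = P_1 × P_2 = 0.3965 × 0.0381 = 0.01509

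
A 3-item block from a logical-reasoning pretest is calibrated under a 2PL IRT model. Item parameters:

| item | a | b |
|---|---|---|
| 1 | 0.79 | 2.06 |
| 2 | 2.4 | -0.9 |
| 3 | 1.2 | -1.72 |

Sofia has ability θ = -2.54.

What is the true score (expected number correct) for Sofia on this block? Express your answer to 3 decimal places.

0.317

P(θ) = 1 / (1 + exp(−a(θ − b)))
P_1 = 1/(1+e^{3.6340}) = 0.0257
P_2 = 1/(1+e^{3.9360}) = 0.0192
P_3 = 1/(1+e^{0.9840}) = 0.2721
E[score] = 0.0257 + 0.0192 + 0.2721 = 0.3170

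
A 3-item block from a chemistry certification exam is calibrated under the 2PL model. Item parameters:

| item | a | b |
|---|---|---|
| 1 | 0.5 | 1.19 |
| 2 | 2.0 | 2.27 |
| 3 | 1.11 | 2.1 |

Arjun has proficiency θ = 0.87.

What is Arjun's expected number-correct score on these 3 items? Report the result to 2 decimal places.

0.72

P(θ) = 1 / (1 + exp(−a(θ − b)))
P_1 = 1/(1+e^{0.1600}) = 0.4601
P_2 = 1/(1+e^{2.8000}) = 0.0573
P_3 = 1/(1+e^{1.3653}) = 0.2034
E[score] = 0.4601 + 0.0573 + 0.2034 = 0.7208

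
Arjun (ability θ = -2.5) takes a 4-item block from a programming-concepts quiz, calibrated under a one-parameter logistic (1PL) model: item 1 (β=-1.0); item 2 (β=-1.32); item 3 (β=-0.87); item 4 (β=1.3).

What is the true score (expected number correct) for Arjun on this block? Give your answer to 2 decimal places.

0.60

P(θ) = 1 / (1 + exp(−(θ − β)))
P_1 = 1/(1+e^{1.5000}) = 0.1824
P_2 = 1/(1+e^{1.1800}) = 0.2351
P_3 = 1/(1+e^{1.6300}) = 0.1638
P_4 = 1/(1+e^{3.8000}) = 0.0219
E[score] = 0.1824 + 0.2351 + 0.1638 + 0.0219 = 0.6032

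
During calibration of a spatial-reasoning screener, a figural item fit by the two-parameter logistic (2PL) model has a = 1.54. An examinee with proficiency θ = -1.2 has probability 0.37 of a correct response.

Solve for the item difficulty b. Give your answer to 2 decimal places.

-0.85

P(θ) = 1 / (1 + exp(−a(θ − b)))
logit(0.37) = ln(0.37/0.63) = -0.5322
b = θ − logit/(a) = -1.2 − (-0.5322)/1.5400 = -0.8544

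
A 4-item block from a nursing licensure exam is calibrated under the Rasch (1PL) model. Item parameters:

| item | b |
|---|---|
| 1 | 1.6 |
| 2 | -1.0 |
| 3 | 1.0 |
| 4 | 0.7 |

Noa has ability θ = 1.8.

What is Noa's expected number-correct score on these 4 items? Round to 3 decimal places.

P(θ) = 1 / (1 + exp(−(θ − b)))
P_1 = 1/(1+e^{-0.2000}) = 0.5498
P_2 = 1/(1+e^{-2.8000}) = 0.9427
P_3 = 1/(1+e^{-0.8000}) = 0.6900
P_4 = 1/(1+e^{-1.1000}) = 0.7503
E[score] = 0.5498 + 0.9427 + 0.6900 + 0.7503 = 2.9327

2.933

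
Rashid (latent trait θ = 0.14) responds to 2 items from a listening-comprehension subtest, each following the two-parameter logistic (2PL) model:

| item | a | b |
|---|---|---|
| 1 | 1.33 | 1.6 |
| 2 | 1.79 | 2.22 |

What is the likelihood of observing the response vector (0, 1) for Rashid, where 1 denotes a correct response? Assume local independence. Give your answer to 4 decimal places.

P(θ) = 1 / (1 + exp(−a(θ − b)))
P_1 = 1/(1+e^{1.9418}) = 0.1255
P_2 = 1/(1+e^{3.7232}) = 0.0236
L = (1−P_1) × P_2 = 0.8745 × 0.0236 = 0.02063

0.0206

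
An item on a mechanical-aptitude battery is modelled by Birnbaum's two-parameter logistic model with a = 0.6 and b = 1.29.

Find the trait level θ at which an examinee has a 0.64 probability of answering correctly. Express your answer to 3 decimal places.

2.249

P(θ) = 1 / (1 + exp(−a(θ − b)))
logit = ln(0.6400/0.3600) = 0.5754
θ = b + logit/(a) = 1.29 + 0.5754/0.6000 = 2.2489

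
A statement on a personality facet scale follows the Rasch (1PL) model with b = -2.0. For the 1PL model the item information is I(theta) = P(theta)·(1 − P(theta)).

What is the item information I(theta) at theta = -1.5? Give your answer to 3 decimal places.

P = 1/(1+e^{-0.5000}) = 0.6225
P(1−P) = 0.6225 × 0.3775 = 0.2350
I = P(1−P) = 0.23500

0.235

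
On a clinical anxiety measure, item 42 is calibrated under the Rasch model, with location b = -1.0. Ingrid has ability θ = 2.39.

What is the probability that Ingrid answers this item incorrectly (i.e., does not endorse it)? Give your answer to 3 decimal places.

0.033

P(θ) = 1 / (1 + exp(−(θ − b)))
Exponent: (2.39 − (-1.0)) = 3.3900
1/(1 + e^{-3.3900}) = 0.9674
P = 0.9674
P(incorrect) = 1 − 0.9674 = 0.0326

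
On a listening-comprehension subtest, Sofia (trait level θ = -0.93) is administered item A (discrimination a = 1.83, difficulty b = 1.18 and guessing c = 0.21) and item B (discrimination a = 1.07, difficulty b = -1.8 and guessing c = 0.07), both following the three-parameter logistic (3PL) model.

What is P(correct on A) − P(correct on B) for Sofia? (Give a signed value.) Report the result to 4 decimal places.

-0.5108

P(θ) = c + (1 − c) · 1 / (1 + exp(−a(θ − b)))
P_A = 0.2263
P_B = 0.7370
P_A − P_B = -0.5108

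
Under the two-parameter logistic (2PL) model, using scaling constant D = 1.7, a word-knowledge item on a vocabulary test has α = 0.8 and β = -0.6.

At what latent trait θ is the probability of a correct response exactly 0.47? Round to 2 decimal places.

P(θ) = 1 / (1 + exp(−D·α(θ − β)))
logit = ln(0.4700/0.5300) = -0.1201
θ = β + logit/(1.7·α) = -0.6 + (-0.1201)/1.3600 = -0.6883

-0.69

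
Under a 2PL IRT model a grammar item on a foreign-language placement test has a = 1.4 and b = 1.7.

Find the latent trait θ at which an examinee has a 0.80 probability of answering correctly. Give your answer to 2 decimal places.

P(θ) = 1 / (1 + exp(−a(θ − b)))
logit = ln(0.8000/0.2000) = 1.3863
θ = b + logit/(a) = 1.7 + 1.3863/1.4000 = 2.6902

2.69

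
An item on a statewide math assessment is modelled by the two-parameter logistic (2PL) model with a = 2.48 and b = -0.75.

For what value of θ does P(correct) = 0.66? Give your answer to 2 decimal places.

-0.48

P(θ) = 1 / (1 + exp(−a(θ − b)))
logit = ln(0.6600/0.3400) = 0.6633
θ = b + logit/(a) = -0.75 + 0.6633/2.4800 = -0.4825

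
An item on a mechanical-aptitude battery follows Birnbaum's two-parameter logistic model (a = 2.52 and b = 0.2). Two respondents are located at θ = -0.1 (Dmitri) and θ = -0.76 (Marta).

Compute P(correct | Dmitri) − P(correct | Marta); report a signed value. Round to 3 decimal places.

P(θ) = 1 / (1 + exp(−a(θ − b)))
P(Dmitri) = 0.3195  [exponent -0.7560]
P(Marta) = 0.0817  [exponent -2.4192]
Difference = 0.3195 − 0.0817 = 0.2378

0.238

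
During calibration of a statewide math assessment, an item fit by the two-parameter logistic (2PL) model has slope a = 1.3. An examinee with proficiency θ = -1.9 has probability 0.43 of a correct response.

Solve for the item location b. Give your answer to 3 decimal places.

P(θ) = 1 / (1 + exp(−a(θ − b)))
logit(0.43) = ln(0.43/0.57) = -0.2819
b = θ − logit/(a) = -1.9 − (-0.2819)/1.3000 = -1.6832

-1.683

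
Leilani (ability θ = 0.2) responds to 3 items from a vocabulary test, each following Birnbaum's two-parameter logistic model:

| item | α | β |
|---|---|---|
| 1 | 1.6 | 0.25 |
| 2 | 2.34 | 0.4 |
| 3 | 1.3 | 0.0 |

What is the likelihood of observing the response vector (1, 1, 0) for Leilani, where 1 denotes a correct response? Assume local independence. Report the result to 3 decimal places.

0.080

P(θ) = 1 / (1 + exp(−α(θ − β)))
P_1 = 1/(1+e^{0.0800}) = 0.4800
P_2 = 1/(1+e^{0.4680}) = 0.3851
P_3 = 1/(1+e^{-0.2600}) = 0.5646
L = P_1 × P_2 × (1−P_3) = 0.4800 × 0.3851 × 0.4354 = 0.08048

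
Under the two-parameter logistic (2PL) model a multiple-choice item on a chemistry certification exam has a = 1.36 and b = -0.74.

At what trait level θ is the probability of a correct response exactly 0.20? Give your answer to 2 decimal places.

P(θ) = 1 / (1 + exp(−a(θ − b)))
logit = ln(0.2000/0.8000) = -1.3863
θ = b + logit/(a) = -0.74 + (-1.3863)/1.3600 = -1.7593

-1.76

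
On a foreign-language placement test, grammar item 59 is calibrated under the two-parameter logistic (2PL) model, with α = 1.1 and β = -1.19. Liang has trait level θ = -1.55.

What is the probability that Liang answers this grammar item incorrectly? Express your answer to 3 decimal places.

0.598

P(θ) = 1 / (1 + exp(−α(θ − β)))
Exponent: 1.1 × (-1.55 − (-1.19)) = -0.3960
1/(1 + e^{0.3960}) = 0.4023
P(incorrect) = 1 − 0.4023 = 0.5977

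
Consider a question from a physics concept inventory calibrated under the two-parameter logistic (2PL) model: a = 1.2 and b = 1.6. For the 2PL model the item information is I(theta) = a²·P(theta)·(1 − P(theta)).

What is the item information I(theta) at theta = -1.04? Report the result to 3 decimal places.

0.056

P = 1/(1+e^{3.1680}) = 0.0404
P(1−P) = 0.0404 × 0.9596 = 0.0388
I = a² × P(1−P) = 1.2² × 0.0388 = 0.05581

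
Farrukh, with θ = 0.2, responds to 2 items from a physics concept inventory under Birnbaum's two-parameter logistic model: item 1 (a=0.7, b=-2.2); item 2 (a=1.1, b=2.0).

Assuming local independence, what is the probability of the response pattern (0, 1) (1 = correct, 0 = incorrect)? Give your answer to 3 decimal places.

0.019

P(θ) = 1 / (1 + exp(−a(θ − b)))
P_1 = 1/(1+e^{-1.6800}) = 0.8429
P_2 = 1/(1+e^{1.9800}) = 0.1213
L = (1−P_1) × P_2 = 0.1571 × 0.1213 = 0.01906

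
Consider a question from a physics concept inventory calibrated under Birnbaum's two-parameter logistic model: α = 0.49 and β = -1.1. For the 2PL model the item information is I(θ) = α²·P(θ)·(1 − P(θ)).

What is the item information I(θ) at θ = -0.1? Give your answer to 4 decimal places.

0.0566

P = 1/(1+e^{-0.4900}) = 0.6201
P(1−P) = 0.6201 × 0.3799 = 0.2356
I = α² × P(1−P) = 0.49² × 0.2356 = 0.05656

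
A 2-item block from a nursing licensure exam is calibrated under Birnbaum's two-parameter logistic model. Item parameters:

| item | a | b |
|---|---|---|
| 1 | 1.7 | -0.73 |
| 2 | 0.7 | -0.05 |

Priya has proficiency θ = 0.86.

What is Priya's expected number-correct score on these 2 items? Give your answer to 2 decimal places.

1.59

P(θ) = 1 / (1 + exp(−a(θ − b)))
P_1 = 1/(1+e^{-2.7030}) = 0.9372
P_2 = 1/(1+e^{-0.6370}) = 0.6541
E[score] = 0.9372 + 0.6541 = 1.5913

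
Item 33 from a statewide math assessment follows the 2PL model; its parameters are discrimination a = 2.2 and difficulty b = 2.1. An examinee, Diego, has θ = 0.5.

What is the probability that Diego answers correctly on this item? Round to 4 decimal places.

P(θ) = 1 / (1 + exp(−a(θ − b)))
Exponent: 2.2 × (0.5 − 2.1) = -3.5200
1/(1 + e^{3.5200}) = 0.0287

0.0287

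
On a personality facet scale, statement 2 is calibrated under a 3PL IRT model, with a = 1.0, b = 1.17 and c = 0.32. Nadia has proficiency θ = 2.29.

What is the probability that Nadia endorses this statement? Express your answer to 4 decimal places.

P(θ) = c + (1 − c) · 1 / (1 + exp(−a(θ − b)))
Exponent: 1.0 × (2.29 − 1.17) = 1.1200
1/(1 + e^{-1.1200}) = 0.7540
P = 0.32 + 0.68 × 0.7540 = 0.8327

0.8327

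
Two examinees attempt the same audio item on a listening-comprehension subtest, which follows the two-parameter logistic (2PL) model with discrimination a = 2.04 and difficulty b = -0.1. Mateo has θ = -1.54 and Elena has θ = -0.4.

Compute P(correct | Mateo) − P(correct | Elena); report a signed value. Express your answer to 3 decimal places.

P(θ) = 1 / (1 + exp(−a(θ − b)))
P(Mateo) = 0.0503  [exponent -2.9376]
P(Elena) = 0.3516  [exponent -0.6120]
Difference = 0.0503 − 0.3516 = -0.3013

-0.301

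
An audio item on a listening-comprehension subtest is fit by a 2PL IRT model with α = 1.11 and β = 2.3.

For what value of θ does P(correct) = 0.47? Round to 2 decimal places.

P(θ) = 1 / (1 + exp(−α(θ − β)))
logit = ln(0.4700/0.5300) = -0.1201
θ = β + logit/(α) = 2.3 + (-0.1201)/1.1100 = 2.1918

2.19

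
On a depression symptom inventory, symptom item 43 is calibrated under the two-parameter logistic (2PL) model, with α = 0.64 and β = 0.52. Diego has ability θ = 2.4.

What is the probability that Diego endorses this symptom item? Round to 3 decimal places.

0.769

P(θ) = 1 / (1 + exp(−α(θ − β)))
Exponent: 0.64 × (2.4 − 0.52) = 1.2032
1/(1 + e^{-1.2032}) = 0.7691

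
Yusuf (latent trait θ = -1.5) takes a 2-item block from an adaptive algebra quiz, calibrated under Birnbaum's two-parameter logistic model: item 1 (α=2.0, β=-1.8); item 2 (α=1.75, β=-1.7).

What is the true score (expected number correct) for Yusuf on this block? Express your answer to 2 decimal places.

P(θ) = 1 / (1 + exp(−α(θ − β)))
P_1 = 1/(1+e^{-0.6000}) = 0.6457
P_2 = 1/(1+e^{-0.3500}) = 0.5866
E[score] = 0.6457 + 0.5866 = 1.2323

1.23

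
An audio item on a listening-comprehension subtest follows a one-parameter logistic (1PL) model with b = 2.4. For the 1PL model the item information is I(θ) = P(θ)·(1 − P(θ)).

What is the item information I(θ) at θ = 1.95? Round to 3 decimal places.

P = 1/(1+e^{0.4500}) = 0.3894
P(1−P) = 0.3894 × 0.6106 = 0.2378
I = P(1−P) = 0.23776

0.238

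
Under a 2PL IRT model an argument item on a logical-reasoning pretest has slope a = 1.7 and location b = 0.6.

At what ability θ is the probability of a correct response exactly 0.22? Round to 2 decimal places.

P(θ) = 1 / (1 + exp(−a(θ − b)))
logit = ln(0.2200/0.7800) = -1.2657
θ = b + logit/(a) = 0.6 + (-1.2657)/1.7000 = -0.1445

-0.14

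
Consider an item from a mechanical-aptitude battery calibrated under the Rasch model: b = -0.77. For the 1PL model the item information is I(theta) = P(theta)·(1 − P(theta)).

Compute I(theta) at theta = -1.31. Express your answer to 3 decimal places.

P = 1/(1+e^{0.5400}) = 0.3682
P(1−P) = 0.3682 × 0.6318 = 0.2326
I = P(1−P) = 0.23263

0.233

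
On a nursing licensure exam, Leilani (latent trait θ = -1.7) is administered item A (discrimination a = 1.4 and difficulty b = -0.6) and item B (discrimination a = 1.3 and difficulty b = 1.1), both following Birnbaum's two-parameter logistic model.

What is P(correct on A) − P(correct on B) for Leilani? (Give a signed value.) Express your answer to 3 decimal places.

P(θ) = 1 / (1 + exp(−a(θ − b)))
P_A = 0.1765
P_B = 0.0256
P_A − P_B = 0.1510

0.151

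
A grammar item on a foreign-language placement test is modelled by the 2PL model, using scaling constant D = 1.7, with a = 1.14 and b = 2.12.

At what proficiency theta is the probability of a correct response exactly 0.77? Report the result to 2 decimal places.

P(theta) = 1 / (1 + exp(−D·a(theta − b)))
logit = ln(0.7700/0.2300) = 1.2083
theta = b + logit/(1.7·a) = 2.12 + 1.2083/1.9380 = 2.7435

2.74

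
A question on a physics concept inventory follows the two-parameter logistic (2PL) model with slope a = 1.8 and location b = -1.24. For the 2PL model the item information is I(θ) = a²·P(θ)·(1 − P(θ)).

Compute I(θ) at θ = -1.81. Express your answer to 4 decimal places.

P = 1/(1+e^{1.0260}) = 0.2639
P(1−P) = 0.2639 × 0.7361 = 0.1942
I = a² × P(1−P) = 1.8² × 0.1942 = 0.62933

0.6293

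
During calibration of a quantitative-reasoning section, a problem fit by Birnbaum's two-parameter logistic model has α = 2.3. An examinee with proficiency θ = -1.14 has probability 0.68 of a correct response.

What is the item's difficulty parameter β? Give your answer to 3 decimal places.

-1.468

P(θ) = 1 / (1 + exp(−α(θ − β)))
logit(0.68) = ln(0.68/0.32) = 0.7538
β = θ − logit/(α) = -1.14 − 0.7538/2.3000 = -1.4677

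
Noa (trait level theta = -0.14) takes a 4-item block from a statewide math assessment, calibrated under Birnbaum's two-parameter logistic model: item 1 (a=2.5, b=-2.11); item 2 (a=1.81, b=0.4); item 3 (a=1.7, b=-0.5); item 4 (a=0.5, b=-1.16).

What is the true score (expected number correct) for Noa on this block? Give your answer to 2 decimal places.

P(theta) = 1 / (1 + exp(−a(theta − b)))
P_1 = 1/(1+e^{-4.9250}) = 0.9928
P_2 = 1/(1+e^{0.9774}) = 0.2734
P_3 = 1/(1+e^{-0.6120}) = 0.6484
P_4 = 1/(1+e^{-0.5100}) = 0.6248
E[score] = 0.9928 + 0.2734 + 0.6484 + 0.6248 = 2.5394

2.54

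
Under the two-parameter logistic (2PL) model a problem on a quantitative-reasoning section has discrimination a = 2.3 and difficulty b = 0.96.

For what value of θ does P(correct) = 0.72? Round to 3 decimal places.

P(θ) = 1 / (1 + exp(−a(θ − b)))
logit = ln(0.7200/0.2800) = 0.9445
θ = b + logit/(a) = 0.96 + 0.9445/2.3000 = 1.3706

1.371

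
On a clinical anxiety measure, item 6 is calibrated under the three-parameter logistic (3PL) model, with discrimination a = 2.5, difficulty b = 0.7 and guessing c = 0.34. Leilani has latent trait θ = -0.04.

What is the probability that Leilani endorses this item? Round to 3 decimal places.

P(θ) = c + (1 − c) · 1 / (1 + exp(−a(θ − b)))
Exponent: 2.5 × (-0.04 − 0.7) = -1.8500
1/(1 + e^{1.8500}) = 0.1359
P = 0.34 + 0.66 × 0.1359 = 0.4297

0.430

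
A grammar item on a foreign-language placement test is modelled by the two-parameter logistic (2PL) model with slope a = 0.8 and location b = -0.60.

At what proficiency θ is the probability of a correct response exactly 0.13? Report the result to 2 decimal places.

P(θ) = 1 / (1 + exp(−a(θ − b)))
logit = ln(0.1300/0.8700) = -1.9010
θ = b + logit/(a) = -0.60 + (-1.9010)/0.8000 = -2.9762

-2.98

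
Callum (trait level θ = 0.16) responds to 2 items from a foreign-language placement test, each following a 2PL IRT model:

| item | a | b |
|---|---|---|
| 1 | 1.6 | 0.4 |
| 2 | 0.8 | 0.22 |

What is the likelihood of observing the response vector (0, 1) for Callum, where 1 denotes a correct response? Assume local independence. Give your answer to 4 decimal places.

0.2903

P(θ) = 1 / (1 + exp(−a(θ − b)))
P_1 = 1/(1+e^{0.3840}) = 0.4052
P_2 = 1/(1+e^{0.0480}) = 0.4880
L = (1−P_1) × P_2 = 0.5948 × 0.4880 = 0.29028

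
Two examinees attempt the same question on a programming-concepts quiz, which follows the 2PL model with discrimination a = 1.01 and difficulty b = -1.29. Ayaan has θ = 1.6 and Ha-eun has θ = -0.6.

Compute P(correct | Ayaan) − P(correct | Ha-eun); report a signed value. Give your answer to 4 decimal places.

P(θ) = 1 / (1 + exp(−a(θ − b)))
P(Ayaan) = 0.9488  [exponent 2.9189]
P(Ha-eun) = 0.6675  [exponent 0.6969]
Difference = 0.9488 − 0.6675 = 0.2813

0.2813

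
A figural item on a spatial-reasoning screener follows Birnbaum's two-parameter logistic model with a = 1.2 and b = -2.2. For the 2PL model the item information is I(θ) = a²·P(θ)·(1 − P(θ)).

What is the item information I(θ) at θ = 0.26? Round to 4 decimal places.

P = 1/(1+e^{-2.9520}) = 0.9504
P(1−P) = 0.9504 × 0.0496 = 0.0472
I = a² × P(1−P) = 1.2² × 0.0472 = 0.06794

0.0679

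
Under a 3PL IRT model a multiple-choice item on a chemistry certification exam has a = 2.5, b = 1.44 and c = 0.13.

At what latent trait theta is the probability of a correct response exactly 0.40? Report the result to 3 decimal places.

1.121

P(theta) = c + (1 − c) · 1 / (1 + exp(−a(theta − b)))
Remove guessing floor: (0.40 − 0.13)/(1 − 0.13) = 0.3103
logit = ln(0.3103/0.6897) = -0.7985
theta = b + logit/(a) = 1.44 + (-0.7985)/2.5000 = 1.1206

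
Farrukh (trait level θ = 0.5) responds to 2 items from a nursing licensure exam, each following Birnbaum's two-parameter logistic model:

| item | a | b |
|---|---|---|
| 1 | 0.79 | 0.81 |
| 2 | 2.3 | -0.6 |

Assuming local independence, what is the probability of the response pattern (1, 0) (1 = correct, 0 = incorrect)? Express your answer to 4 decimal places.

P(θ) = 1 / (1 + exp(−a(θ − b)))
P_1 = 1/(1+e^{0.2449}) = 0.4391
P_2 = 1/(1+e^{-2.5300}) = 0.9262
L = P_1 × (1−P_2) = 0.4391 × 0.0738 = 0.03240

0.0324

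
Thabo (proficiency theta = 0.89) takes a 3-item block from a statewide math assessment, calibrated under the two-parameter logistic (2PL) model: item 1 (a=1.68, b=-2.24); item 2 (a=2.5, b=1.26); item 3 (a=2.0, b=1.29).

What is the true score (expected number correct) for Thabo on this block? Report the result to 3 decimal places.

P(theta) = 1 / (1 + exp(−a(theta − b)))
P_1 = 1/(1+e^{-5.2584}) = 0.9948
P_2 = 1/(1+e^{0.9250}) = 0.2839
P_3 = 1/(1+e^{0.8000}) = 0.3100
E[score] = 0.9948 + 0.2839 + 0.3100 = 1.5888

1.589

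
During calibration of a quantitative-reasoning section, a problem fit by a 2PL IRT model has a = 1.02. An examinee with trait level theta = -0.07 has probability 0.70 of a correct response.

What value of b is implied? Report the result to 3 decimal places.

P(theta) = 1 / (1 + exp(−a(theta − b)))
logit(0.70) = ln(0.70/0.30) = 0.8473
b = theta − logit/(a) = -0.07 − 0.8473/1.0200 = -0.9007

-0.901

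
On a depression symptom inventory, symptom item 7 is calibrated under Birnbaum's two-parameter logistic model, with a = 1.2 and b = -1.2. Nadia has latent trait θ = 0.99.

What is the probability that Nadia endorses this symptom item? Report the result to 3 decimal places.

P(θ) = 1 / (1 + exp(−a(θ − b)))
Exponent: 1.2 × (0.99 − (-1.2)) = 2.6280
1/(1 + e^{-2.6280}) = 0.9326

0.933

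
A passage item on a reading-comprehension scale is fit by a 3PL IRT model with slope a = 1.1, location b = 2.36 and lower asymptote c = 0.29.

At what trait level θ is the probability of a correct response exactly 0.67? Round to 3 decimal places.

2.488

P(θ) = c + (1 − c) · 1 / (1 + exp(−a(θ − b)))
Remove guessing floor: (0.67 − 0.29)/(1 − 0.29) = 0.5352
logit = ln(0.5352/0.4648) = 0.1411
θ = b + logit/(a) = 2.36 + 0.1411/1.1000 = 2.4883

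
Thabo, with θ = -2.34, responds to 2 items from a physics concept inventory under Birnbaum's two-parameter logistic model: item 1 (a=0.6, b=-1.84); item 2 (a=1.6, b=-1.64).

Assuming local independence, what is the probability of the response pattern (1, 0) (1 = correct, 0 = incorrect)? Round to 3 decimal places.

0.321

P(θ) = 1 / (1 + exp(−a(θ − b)))
P_1 = 1/(1+e^{0.3000}) = 0.4256
P_2 = 1/(1+e^{1.1200}) = 0.2460
L = P_1 × (1−P_2) = 0.4256 × 0.7540 = 0.32087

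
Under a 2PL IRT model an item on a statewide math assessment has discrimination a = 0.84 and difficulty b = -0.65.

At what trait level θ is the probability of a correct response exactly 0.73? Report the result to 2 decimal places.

P(θ) = 1 / (1 + exp(−a(θ − b)))
logit = ln(0.7300/0.2700) = 0.9946
θ = b + logit/(a) = -0.65 + 0.9946/0.8400 = 0.5341

0.53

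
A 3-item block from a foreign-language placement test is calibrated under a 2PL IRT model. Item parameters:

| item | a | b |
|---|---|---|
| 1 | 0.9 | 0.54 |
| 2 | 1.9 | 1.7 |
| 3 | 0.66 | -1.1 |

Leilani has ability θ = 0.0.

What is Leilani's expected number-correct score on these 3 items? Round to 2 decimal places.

1.09

P(θ) = 1 / (1 + exp(−a(θ − b)))
P_1 = 1/(1+e^{0.4860}) = 0.3808
P_2 = 1/(1+e^{3.2300}) = 0.0381
P_3 = 1/(1+e^{-0.7260}) = 0.6739
E[score] = 0.3808 + 0.0381 + 0.6739 = 1.0928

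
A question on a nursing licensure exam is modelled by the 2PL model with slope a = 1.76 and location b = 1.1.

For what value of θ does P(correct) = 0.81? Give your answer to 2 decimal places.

P(θ) = 1 / (1 + exp(−a(θ − b)))
logit = ln(0.8100/0.1900) = 1.4500
θ = b + logit/(a) = 1.1 + 1.4500/1.7600 = 1.9239

1.92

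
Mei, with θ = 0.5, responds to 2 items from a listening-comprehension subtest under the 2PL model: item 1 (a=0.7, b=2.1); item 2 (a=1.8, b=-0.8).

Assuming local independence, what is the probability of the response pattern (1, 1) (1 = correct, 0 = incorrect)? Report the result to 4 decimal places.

0.2244

P(θ) = 1 / (1 + exp(−a(θ − b)))
P_1 = 1/(1+e^{1.1200}) = 0.2460
P_2 = 1/(1+e^{-2.3400}) = 0.9121
L = P_1 × P_2 = 0.2460 × 0.9121 = 0.22440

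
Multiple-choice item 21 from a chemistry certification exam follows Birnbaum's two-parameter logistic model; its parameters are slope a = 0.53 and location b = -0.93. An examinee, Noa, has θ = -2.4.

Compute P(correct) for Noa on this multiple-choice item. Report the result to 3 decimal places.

P(θ) = 1 / (1 + exp(−a(θ − b)))
Exponent: 0.53 × (-2.4 − (-0.93)) = -0.7791
1/(1 + e^{0.7791}) = 0.3145

0.315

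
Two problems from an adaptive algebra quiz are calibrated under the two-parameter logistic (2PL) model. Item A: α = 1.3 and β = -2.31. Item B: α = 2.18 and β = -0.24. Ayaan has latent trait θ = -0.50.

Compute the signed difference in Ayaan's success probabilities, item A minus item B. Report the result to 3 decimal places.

P(θ) = 1 / (1 + exp(−α(θ − β)))
P_A = 0.9132
P_B = 0.3620
P_A − P_B = 0.5512

0.551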